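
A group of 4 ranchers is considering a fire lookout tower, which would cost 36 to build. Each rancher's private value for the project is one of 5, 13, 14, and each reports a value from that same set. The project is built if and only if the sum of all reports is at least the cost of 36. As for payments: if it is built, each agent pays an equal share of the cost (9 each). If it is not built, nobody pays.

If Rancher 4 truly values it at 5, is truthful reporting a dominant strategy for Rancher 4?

Yes

Check each profile of the others' reports and compare truth against every alternative report.
Others report (5, 5, 13): truth gives 0, best alternative gives -4.
Others report (5, 5, 14): truth gives 0, best alternative gives -4.
Others report (5, 13, 5): truth gives 0, best alternative gives -4.
Others report (5, 14, 5): truth gives 0, best alternative gives -4.
Others report (13, 5, 5): truth gives 0, best alternative gives -4.
Others report (14, 5, 5): truth gives 0, best alternative gives -4.
(Remaining 21 profiles checked similarly; truth is weakly best in each.)
In every case the truthful report is at least as good as any alternative, so it is a dominant strategy.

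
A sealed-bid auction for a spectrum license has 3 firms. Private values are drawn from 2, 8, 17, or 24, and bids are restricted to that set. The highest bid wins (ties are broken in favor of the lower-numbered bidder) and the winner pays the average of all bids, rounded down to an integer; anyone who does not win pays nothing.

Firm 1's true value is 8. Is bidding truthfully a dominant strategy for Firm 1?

No

Consider the case where Firm 2 bids 2 and Firm 3 bids 2.
Truthful bid 8: wins, pays 4, utility 8 - 4 = 4.
Bid 2 instead: wins, pays 2, utility 8 - 2 = 6.
Since 6 > 4, bidding 2 is strictly better here, so truthful bidding is not dominant.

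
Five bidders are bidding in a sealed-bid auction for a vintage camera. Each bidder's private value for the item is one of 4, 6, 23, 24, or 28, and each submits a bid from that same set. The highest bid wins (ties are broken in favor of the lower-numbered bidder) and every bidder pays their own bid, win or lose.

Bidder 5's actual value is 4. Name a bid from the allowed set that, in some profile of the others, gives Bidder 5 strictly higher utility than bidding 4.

6

Suppose Bidder 1 bids 4, Bidder 2 bids 4, Bidder 3 bids 4 and Bidder 4 bids 4.
Bid 4: loses but pays 4, utility -4.
Bid 6: wins, pays 6, utility 4 - 6 = -2.
So bidding 6 beats truth here (-2 > -4).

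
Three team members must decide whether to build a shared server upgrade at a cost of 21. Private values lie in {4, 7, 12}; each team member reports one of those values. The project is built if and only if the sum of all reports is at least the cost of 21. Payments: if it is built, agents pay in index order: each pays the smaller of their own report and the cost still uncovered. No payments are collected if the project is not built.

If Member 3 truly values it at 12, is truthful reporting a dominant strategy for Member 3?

Yes

Check each profile of the others' reports and compare truth against every alternative report.
Others report (4, 7): truth gives 2, best alternative gives 0.
Others report (7, 4): truth gives 2, best alternative gives 0.
Others report (12, 12): truth gives 12, best alternative gives 12.
Others report (7, 12): truth gives 10, best alternative gives 10.
Others report (12, 7): truth gives 10, best alternative gives 10.
Others report (4, 12): truth gives 7, best alternative gives 7.
(Remaining 3 profiles checked similarly; truth is weakly best in each.)
In every case the truthful report is at least as good as any alternative, so it is a dominant strategy.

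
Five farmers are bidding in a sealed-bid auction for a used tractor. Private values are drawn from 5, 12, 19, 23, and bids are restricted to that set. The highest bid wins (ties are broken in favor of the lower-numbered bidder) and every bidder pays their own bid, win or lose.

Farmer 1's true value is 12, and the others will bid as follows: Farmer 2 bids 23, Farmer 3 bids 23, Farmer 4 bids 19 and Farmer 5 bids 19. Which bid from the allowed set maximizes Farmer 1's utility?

5

Bid 5: loses but pays 5, utility -5.
Bid 12: loses but pays 12, utility -12.
Bid 19: loses but pays 19, utility -19.
Bid 23: wins, pays 23, utility 12 - 23 = -11.
The best choice is 5 with utility -5.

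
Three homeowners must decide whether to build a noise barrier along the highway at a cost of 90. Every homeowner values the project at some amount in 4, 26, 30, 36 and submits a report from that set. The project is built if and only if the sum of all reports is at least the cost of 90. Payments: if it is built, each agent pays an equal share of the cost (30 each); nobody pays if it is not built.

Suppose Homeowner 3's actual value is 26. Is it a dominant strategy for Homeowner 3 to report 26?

No

Consider the case where Homeowner 1 reports 30 and Homeowner 2 reports 36.
Truthful report 26: project built, pays 30, utility 26 - 30 = -4.
Report 4 instead: project not built, utility 0.
Since 0 > -4, reporting 4 is strictly better here, so truthful reporting is not dominant.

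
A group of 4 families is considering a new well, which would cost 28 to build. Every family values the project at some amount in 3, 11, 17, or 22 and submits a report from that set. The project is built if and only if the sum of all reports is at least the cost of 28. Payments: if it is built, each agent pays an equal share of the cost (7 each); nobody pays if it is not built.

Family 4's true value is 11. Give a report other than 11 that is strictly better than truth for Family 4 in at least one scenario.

Suppose Family 1 reports 3, Family 2 reports 3 and Family 3 reports 3.
Report 11: project not built, utility 0.
Report 22: project built, pays 7, utility 11 - 7 = 4.
So reporting 22 beats truth here (4 > 0).

22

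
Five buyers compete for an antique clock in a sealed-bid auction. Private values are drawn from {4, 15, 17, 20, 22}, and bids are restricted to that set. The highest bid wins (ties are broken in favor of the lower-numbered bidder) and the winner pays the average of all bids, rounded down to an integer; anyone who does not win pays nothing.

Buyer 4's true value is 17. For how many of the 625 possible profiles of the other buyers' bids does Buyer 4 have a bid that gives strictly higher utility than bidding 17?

Others bid (4, 4, 4, 20): truth gives 0; bid 20 gives 7 > 0. Violating.
Others bid (4, 4, 4, 22): truth gives 0; bid 22 gives 6 > 0. Violating.
Others bid (4, 4, 15, 20): truth gives 0; bid 20 gives 5 > 0. Violating.
Others bid (4, 4, 15, 22): truth gives 0; bid 22 gives 4 > 0. Violating.
Others bid (4, 4, 4, 4): truth gives 11; no alternative beats it.
Others bid (4, 4, 4, 15): truth gives 9; no alternative beats it.
(Checking all 625 profiles: 186 have a profitable deviation, 439 do not.)

186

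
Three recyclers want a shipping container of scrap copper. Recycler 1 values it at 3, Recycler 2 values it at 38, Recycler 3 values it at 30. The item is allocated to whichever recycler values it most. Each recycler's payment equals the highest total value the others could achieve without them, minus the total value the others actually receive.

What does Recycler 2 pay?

30

Recycler 2 has the highest value and receives the item.
Without Recycler 2, the item would go to the next-highest value, 30, so the others could achieve 30.
With Recycler 2 present and winning, the others receive nothing, so their total is 0.
Payment = 30 - 0 = 30.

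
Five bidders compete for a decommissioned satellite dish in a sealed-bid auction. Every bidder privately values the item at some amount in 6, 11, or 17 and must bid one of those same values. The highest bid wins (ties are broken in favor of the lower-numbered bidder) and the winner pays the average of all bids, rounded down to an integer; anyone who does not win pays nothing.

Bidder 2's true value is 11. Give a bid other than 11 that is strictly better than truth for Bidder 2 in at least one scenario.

17

Suppose Bidder 1 bids 6, Bidder 3 bids 6, Bidder 4 bids 6 and Bidder 5 bids 17.
Bid 11: loses, pays 0, utility 0.
Bid 17: wins, pays 10, utility 11 - 10 = 1.
So bidding 17 beats truth here (1 > 0).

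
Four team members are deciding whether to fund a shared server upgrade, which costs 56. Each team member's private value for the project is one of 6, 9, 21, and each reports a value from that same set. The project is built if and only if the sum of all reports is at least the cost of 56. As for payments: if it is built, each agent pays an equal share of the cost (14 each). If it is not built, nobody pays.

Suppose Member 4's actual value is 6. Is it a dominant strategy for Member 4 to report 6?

Check each profile of the others' reports and compare truth against every alternative report.
Others report (6, 21, 21): truth gives 0, best alternative gives -8.
Others report (21, 6, 21): truth gives 0, best alternative gives -8.
Others report (21, 21, 6): truth gives 0, best alternative gives -8.
Others report (9, 21, 21): truth gives -8, best alternative gives -8.
Others report (21, 9, 21): truth gives -8, best alternative gives -8.
Others report (21, 21, 9): truth gives -8, best alternative gives -8.
(Remaining 21 profiles checked similarly; truth is weakly best in each.)
In every case the truthful report is at least as good as any alternative, so it is a dominant strategy.

Yes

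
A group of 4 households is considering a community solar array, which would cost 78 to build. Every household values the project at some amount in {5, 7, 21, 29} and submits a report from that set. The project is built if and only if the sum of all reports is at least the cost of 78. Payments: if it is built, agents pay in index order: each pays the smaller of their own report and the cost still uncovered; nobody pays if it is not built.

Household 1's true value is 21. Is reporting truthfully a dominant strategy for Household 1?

No

Consider the case where Household 2 reports 21, Household 3 reports 21 and Household 4 reports 29.
Truthful report 21: project built, pays 21, utility 21 - 21 = 0.
Report 7 instead: project built, pays 7, utility 21 - 7 = 14.
Since 14 > 0, reporting 7 is strictly better here, so truthful reporting is not dominant.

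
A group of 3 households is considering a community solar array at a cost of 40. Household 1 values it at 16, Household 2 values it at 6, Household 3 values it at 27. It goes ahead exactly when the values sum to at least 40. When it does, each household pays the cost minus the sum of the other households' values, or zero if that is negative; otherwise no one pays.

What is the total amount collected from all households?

25

Total value 49 ≥ cost 40, so it is built.
Household 1: others sum to 33; max(0, 40 - 33) = 7.
Household 2: others sum to 43; max(0, 40 - 43) = 0.
Household 3: others sum to 22; max(0, 40 - 22) = 18.
Total collected = 7 + 0 + 18 = 25.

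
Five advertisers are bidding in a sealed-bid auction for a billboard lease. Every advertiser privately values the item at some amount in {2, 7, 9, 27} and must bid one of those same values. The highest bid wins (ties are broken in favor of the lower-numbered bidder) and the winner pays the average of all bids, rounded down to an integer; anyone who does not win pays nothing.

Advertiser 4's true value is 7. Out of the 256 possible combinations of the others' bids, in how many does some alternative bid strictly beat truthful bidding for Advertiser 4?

Others bid (2, 2, 2, 9): truth gives 0; bid 9 gives 3 > 0. Violating.
Others bid (2, 2, 7, 2): truth gives 0; bid 9 gives 3 > 0. Violating.
Others bid (2, 2, 7, 7): truth gives 0; bid 9 gives 2 > 0. Violating.
Others bid (2, 2, 7, 9): truth gives 0; bid 9 gives 2 > 0. Violating.
Others bid (2, 2, 2, 2): truth gives 4; no alternative beats it.
Others bid (2, 2, 2, 7): truth gives 3; no alternative beats it.
(Checking all 256 profiles: 20 have a profitable deviation, 236 do not.)

20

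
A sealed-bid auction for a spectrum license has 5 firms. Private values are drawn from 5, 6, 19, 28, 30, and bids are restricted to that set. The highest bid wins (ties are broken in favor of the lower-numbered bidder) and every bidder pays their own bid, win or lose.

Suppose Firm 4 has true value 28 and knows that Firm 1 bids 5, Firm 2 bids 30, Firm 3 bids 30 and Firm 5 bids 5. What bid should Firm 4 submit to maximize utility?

5

Bid 5: loses but pays 5, utility -5.
Bid 6: loses but pays 6, utility -6.
Bid 19: loses but pays 19, utility -19.
Bid 28: loses but pays 28, utility -28.
Bid 30: loses but pays 30, utility -30.
The best choice is 5 with utility -5.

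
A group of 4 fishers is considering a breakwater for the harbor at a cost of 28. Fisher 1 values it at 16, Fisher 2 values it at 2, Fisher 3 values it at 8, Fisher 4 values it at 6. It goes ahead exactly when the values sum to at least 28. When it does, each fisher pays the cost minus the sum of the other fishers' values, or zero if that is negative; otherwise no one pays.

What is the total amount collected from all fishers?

Total value 32 ≥ cost 28, so it is built.
Fisher 1: others sum to 16; max(0, 28 - 16) = 12.
Fisher 2: others sum to 30; max(0, 28 - 30) = 0.
Fisher 3: others sum to 24; max(0, 28 - 24) = 4.
Fisher 4: others sum to 26; max(0, 28 - 26) = 2.
Total collected = 12 + 0 + 4 + 2 = 18.

18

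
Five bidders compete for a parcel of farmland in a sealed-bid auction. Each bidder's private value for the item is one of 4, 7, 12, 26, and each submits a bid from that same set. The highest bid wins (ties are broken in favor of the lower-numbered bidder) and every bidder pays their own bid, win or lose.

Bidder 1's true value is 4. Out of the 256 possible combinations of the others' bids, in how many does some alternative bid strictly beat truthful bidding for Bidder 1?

Others bid (4, 4, 4, 7): truth gives -4; bid 7 gives -3 > -4. Violating.
Others bid (4, 4, 7, 4): truth gives -4; bid 7 gives -3 > -4. Violating.
Others bid (4, 4, 7, 7): truth gives -4; bid 7 gives -3 > -4. Violating.
Others bid (4, 7, 4, 4): truth gives -4; bid 7 gives -3 > -4. Violating.
Others bid (4, 4, 4, 4): truth gives 0; no alternative beats it.
Others bid (4, 4, 4, 12): truth gives -4; no alternative beats it.
(Checking all 256 profiles: 15 have a profitable deviation, 241 do not.)

15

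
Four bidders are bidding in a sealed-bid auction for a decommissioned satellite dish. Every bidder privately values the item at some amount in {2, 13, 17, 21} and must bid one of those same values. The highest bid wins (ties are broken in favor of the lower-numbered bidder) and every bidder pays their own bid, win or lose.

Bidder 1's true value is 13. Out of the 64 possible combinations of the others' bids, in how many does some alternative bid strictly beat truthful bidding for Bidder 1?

Others bid (2, 2, 2): truth gives 0; bid 2 gives 11 > 0. Violating.
Others bid (2, 2, 17): truth gives -13; bid 2 gives -2 > -13. Violating.
Others bid (2, 2, 21): truth gives -13; bid 2 gives -2 > -13. Violating.
Others bid (2, 13, 17): truth gives -13; bid 2 gives -2 > -13. Violating.
Others bid (2, 2, 13): truth gives 0; no alternative beats it.
Others bid (2, 13, 2): truth gives 0; no alternative beats it.
(Checking all 64 profiles: 57 have a profitable deviation, 7 do not.)

57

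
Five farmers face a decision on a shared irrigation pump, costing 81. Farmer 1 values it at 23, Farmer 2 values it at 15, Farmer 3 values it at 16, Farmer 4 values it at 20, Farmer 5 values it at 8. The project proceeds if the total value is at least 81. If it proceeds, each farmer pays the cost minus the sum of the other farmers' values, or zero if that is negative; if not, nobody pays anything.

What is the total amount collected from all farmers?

Total value 82 ≥ cost 81, so it is built.
Farmer 1: others sum to 59; max(0, 81 - 59) = 22.
Farmer 2: others sum to 67; max(0, 81 - 67) = 14.
Farmer 3: others sum to 66; max(0, 81 - 66) = 15.
Farmer 4: others sum to 62; max(0, 81 - 62) = 19.
Farmer 5: others sum to 74; max(0, 81 - 74) = 7.
Total collected = 22 + 14 + 15 + 19 + 7 = 77.

77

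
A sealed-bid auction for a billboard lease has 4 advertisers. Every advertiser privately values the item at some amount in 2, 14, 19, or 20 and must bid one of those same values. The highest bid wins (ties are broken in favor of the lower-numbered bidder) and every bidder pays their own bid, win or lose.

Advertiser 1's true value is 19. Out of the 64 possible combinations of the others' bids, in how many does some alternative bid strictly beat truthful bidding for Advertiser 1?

45

Others bid (2, 2, 2): truth gives 0; bid 2 gives 17 > 0. Violating.
Others bid (2, 2, 14): truth gives 0; bid 14 gives 5 > 0. Violating.
Others bid (2, 2, 20): truth gives -19; bid 20 gives -1 > -19. Violating.
Others bid (2, 14, 2): truth gives 0; bid 14 gives 5 > 0. Violating.
Others bid (2, 2, 19): truth gives 0; no alternative beats it.
Others bid (2, 14, 19): truth gives 0; no alternative beats it.
(Checking all 64 profiles: 45 have a profitable deviation, 19 do not.)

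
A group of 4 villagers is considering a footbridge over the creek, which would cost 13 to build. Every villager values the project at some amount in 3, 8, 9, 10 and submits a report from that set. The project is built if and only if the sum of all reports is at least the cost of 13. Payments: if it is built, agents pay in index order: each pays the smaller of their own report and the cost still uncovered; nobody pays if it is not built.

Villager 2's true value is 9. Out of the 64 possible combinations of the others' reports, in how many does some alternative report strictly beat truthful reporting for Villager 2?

Others report (3, 3, 3): truth gives 0; report 8 gives 1 > 0. Violating.
Others report (3, 3, 8): truth gives 0; report 3 gives 6 > 0. Violating.
Others report (3, 3, 9): truth gives 0; report 3 gives 6 > 0. Violating.
Others report (3, 3, 10): truth gives 0; report 3 gives 6 > 0. Violating.
Others report (10, 3, 3): truth gives 6; no alternative beats it.
Others report (10, 3, 8): truth gives 6; no alternative beats it.
(Checking all 64 profiles: 48 have a profitable deviation, 16 do not.)

48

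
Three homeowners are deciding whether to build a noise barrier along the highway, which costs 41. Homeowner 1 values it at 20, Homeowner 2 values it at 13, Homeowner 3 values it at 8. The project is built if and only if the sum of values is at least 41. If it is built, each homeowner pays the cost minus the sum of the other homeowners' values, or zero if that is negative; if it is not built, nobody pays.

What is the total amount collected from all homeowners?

41

Total value 41 ≥ cost 41, so it is built.
Homeowner 1: others sum to 21; max(0, 41 - 21) = 20.
Homeowner 2: others sum to 28; max(0, 41 - 28) = 13.
Homeowner 3: others sum to 33; max(0, 41 - 33) = 8.
Total collected = 20 + 13 + 8 = 41.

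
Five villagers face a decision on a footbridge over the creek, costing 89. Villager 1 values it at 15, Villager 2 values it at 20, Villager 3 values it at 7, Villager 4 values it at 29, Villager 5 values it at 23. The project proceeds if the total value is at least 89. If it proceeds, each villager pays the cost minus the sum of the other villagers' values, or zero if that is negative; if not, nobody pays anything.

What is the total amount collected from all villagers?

69

Total value 94 ≥ cost 89, so it is built.
Villager 1: others sum to 79; max(0, 89 - 79) = 10.
Villager 2: others sum to 74; max(0, 89 - 74) = 15.
Villager 3: others sum to 87; max(0, 89 - 87) = 2.
Villager 4: others sum to 65; max(0, 89 - 65) = 24.
Villager 5: others sum to 71; max(0, 89 - 71) = 18.
Total collected = 10 + 15 + 2 + 24 + 18 = 69.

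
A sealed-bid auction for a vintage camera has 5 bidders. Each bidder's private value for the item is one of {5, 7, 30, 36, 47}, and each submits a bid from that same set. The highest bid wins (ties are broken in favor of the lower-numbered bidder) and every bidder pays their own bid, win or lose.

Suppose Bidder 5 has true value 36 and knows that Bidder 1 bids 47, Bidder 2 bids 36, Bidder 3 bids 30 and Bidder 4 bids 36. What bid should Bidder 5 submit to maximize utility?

5

Bid 5: loses but pays 5, utility -5.
Bid 7: loses but pays 7, utility -7.
Bid 30: loses but pays 30, utility -30.
Bid 36: loses but pays 36, utility -36.
Bid 47: loses but pays 47, utility -47.
The best choice is 5 with utility -5.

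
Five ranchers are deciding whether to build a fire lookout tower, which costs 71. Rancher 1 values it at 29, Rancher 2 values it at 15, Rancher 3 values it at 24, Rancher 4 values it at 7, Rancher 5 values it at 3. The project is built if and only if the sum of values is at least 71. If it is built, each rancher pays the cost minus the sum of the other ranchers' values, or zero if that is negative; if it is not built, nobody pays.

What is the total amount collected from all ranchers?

Total value 78 ≥ cost 71, so it is built.
Rancher 1: others sum to 49; max(0, 71 - 49) = 22.
Rancher 2: others sum to 63; max(0, 71 - 63) = 8.
Rancher 3: others sum to 54; max(0, 71 - 54) = 17.
Rancher 4: others sum to 71; max(0, 71 - 71) = 0.
Rancher 5: others sum to 75; max(0, 71 - 75) = 0.
Total collected = 22 + 8 + 17 + 0 + 0 = 47.

47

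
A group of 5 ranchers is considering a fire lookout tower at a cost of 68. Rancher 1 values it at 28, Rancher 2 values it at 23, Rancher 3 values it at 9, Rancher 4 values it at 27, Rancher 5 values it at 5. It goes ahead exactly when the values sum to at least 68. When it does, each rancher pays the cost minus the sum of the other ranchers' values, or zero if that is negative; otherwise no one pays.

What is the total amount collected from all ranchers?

7

Total value 92 ≥ cost 68, so it is built.
Rancher 1: others sum to 64; max(0, 68 - 64) = 4.
Rancher 2: others sum to 69; max(0, 68 - 69) = 0.
Rancher 3: others sum to 83; max(0, 68 - 83) = 0.
Rancher 4: others sum to 65; max(0, 68 - 65) = 3.
Rancher 5: others sum to 87; max(0, 68 - 87) = 0.
Total collected = 4 + 0 + 0 + 3 + 0 = 7.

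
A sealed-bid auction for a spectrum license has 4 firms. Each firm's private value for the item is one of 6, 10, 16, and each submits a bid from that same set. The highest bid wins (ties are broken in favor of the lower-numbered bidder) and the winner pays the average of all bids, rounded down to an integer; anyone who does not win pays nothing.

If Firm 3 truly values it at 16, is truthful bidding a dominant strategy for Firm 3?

No

Consider the case where Firm 1 bids 6, Firm 2 bids 6 and Firm 4 bids 6.
Truthful bid 16: wins, pays 8, utility 16 - 8 = 8.
Bid 10 instead: wins, pays 7, utility 16 - 7 = 9.
Since 9 > 8, bidding 10 is strictly better here, so truthful bidding is not dominant.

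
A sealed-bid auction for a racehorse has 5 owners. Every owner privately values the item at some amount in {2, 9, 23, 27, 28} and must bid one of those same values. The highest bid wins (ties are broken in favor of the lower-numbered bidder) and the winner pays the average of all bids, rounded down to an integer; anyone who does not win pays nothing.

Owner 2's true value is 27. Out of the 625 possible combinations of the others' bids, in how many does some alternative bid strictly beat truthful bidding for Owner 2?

344

Others bid (2, 2, 2, 2): truth gives 20; bid 9 gives 24 > 20. Violating.
Others bid (2, 2, 2, 9): truth gives 19; bid 9 gives 23 > 19. Violating.
Others bid (2, 2, 2, 23): truth gives 16; bid 23 gives 17 > 16. Violating.
Others bid (2, 2, 2, 28): truth gives 0; bid 28 gives 15 > 0. Violating.
Others bid (2, 2, 2, 27): truth gives 15; no alternative beats it.
Others bid (2, 2, 9, 27): truth gives 14; no alternative beats it.
(Checking all 625 profiles: 344 have a profitable deviation, 281 do not.)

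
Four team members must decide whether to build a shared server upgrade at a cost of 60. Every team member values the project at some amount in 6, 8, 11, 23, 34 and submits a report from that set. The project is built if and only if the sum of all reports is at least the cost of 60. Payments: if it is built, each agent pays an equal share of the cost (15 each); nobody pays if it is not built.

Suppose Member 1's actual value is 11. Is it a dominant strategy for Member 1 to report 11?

No

Consider the case where Member 2 reports 6, Member 3 reports 11 and Member 4 reports 34.
Truthful report 11: project built, pays 15, utility 11 - 15 = -4.
Report 6 instead: project not built, utility 0.
Since 0 > -4, reporting 6 is strictly better here, so truthful reporting is not dominant.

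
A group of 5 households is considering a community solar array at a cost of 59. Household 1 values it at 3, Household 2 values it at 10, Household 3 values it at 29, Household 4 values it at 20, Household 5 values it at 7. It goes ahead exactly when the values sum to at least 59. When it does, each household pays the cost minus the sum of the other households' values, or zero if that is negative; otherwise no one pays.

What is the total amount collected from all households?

Total value 69 ≥ cost 59, so it is built.
Household 1: others sum to 66; max(0, 59 - 66) = 0.
Household 2: others sum to 59; max(0, 59 - 59) = 0.
Household 3: others sum to 40; max(0, 59 - 40) = 19.
Household 4: others sum to 49; max(0, 59 - 49) = 10.
Household 5: others sum to 62; max(0, 59 - 62) = 0.
Total collected = 0 + 0 + 19 + 10 + 0 = 29.

29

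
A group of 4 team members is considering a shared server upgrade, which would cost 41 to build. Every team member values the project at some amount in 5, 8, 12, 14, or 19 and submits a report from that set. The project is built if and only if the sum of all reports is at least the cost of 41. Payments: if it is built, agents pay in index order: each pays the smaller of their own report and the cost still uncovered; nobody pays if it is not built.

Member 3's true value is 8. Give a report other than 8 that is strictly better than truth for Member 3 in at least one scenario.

Suppose Member 1 reports 5, Member 2 reports 12 and Member 4 reports 19.
Report 8: project built, pays 8, utility 8 - 8 = 0.
Report 5: project built, pays 5, utility 8 - 5 = 3.
So reporting 5 beats truth here (3 > 0).

5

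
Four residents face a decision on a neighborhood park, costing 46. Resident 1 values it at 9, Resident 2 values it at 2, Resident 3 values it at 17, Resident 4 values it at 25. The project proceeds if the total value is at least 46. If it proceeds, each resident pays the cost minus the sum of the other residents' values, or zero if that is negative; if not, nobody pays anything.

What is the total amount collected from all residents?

Total value 53 ≥ cost 46, so it is built.
Resident 1: others sum to 44; max(0, 46 - 44) = 2.
Resident 2: others sum to 51; max(0, 46 - 51) = 0.
Resident 3: others sum to 36; max(0, 46 - 36) = 10.
Resident 4: others sum to 28; max(0, 46 - 28) = 18.
Total collected = 2 + 0 + 10 + 18 = 30.

30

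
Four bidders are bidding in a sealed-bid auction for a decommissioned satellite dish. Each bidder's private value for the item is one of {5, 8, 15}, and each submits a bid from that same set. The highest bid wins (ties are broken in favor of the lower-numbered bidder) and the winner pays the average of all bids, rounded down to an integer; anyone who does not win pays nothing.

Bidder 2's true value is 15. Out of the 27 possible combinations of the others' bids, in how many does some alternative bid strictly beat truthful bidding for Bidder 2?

4

Others bid (5, 5, 5): truth gives 8; bid 8 gives 10 > 8. Violating.
Others bid (5, 5, 8): truth gives 7; bid 8 gives 9 > 7. Violating.
Others bid (5, 8, 5): truth gives 7; bid 8 gives 9 > 7. Violating.
Others bid (5, 8, 8): truth gives 6; bid 8 gives 8 > 6. Violating.
Others bid (5, 5, 15): truth gives 5; no alternative beats it.
Others bid (5, 8, 15): truth gives 5; no alternative beats it.
(Checking all 27 profiles: 4 have a profitable deviation, 23 do not.)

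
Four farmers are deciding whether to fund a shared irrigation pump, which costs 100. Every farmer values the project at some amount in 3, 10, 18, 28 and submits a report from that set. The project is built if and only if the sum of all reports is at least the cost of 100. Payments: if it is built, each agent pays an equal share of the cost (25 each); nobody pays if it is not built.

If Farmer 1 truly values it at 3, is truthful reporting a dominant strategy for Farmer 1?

Check each profile of the others' reports and compare truth against every alternative report.
Others report (3, 3, 3): truth gives 0, best alternative gives 0.
Others report (3, 3, 10): truth gives 0, best alternative gives 0.
Others report (3, 3, 18): truth gives 0, best alternative gives 0.
Others report (3, 3, 28): truth gives 0, best alternative gives 0.
Others report (3, 10, 3): truth gives 0, best alternative gives 0.
Others report (3, 10, 10): truth gives 0, best alternative gives 0.
(Remaining 58 profiles checked similarly; truth is weakly best in each.)
In every case the truthful report is at least as good as any alternative, so it is a dominant strategy.

Yes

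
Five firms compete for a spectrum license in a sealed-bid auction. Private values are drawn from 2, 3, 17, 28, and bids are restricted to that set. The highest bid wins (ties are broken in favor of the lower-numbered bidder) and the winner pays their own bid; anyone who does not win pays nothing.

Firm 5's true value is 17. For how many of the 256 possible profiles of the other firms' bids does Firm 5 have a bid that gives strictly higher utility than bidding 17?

Others bid (2, 2, 2, 2): truth gives 0; bid 3 gives 14 > 0. Violating.
Others bid (2, 2, 2, 3): truth gives 0; no alternative beats it.
Others bid (2, 2, 2, 17): truth gives 0; no alternative beats it.
(Checking all 256 profiles: 1 has a profitable deviation, 255 do not.)

1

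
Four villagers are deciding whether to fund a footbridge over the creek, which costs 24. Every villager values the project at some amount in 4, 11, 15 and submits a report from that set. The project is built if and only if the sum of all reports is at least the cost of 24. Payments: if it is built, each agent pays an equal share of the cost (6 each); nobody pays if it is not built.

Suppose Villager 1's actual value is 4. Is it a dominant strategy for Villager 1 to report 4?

Check each profile of the others' reports and compare truth against every alternative report.
Others report (4, 4, 11): truth gives 0, best alternative gives -2.
Others report (4, 11, 4): truth gives 0, best alternative gives -2.
Others report (11, 4, 4): truth gives 0, best alternative gives -2.
Others report (4, 4, 15): truth gives -2, best alternative gives -2.
Others report (4, 11, 11): truth gives -2, best alternative gives -2.
Others report (4, 11, 15): truth gives -2, best alternative gives -2.
(Remaining 21 profiles checked similarly; truth is weakly best in each.)
In every case the truthful report is at least as good as any alternative, so it is a dominant strategy.

Yes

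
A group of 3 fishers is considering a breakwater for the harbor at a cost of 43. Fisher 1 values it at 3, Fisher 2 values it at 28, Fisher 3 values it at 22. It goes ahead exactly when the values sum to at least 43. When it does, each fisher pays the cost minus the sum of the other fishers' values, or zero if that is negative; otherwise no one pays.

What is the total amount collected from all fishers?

Total value 53 ≥ cost 43, so it is built.
Fisher 1: others sum to 50; max(0, 43 - 50) = 0.
Fisher 2: others sum to 25; max(0, 43 - 25) = 18.
Fisher 3: others sum to 31; max(0, 43 - 31) = 12.
Total collected = 0 + 18 + 12 = 30.

30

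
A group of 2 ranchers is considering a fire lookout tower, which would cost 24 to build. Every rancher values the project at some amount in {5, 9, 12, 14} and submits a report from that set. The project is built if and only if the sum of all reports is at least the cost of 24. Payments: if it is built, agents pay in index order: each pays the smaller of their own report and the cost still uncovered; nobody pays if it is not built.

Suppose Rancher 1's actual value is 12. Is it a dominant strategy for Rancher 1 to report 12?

Yes

Check each profile of the others' reports and compare truth against every alternative report.
Others report (5): truth gives 0, best alternative gives 0.
Others report (9): truth gives 0, best alternative gives 0.
Others report (12): truth gives 0, best alternative gives 0.
Others report (14): truth gives 0, best alternative gives 0.
In every case the truthful report is at least as good as any alternative, so it is a dominant strategy.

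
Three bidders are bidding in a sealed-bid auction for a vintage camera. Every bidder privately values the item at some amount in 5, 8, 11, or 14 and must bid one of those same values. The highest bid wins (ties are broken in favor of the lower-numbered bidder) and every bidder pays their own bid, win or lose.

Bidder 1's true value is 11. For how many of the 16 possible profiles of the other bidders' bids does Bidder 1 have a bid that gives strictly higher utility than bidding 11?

Others bid (5, 5): truth gives 0; bid 5 gives 6 > 0. Violating.
Others bid (5, 8): truth gives 0; bid 8 gives 3 > 0. Violating.
Others bid (5, 14): truth gives -11; bid 14 gives -3 > -11. Violating.
Others bid (8, 5): truth gives 0; bid 8 gives 3 > 0. Violating.
Others bid (5, 11): truth gives 0; no alternative beats it.
Others bid (8, 11): truth gives 0; no alternative beats it.
(Checking all 16 profiles: 11 have a profitable deviation, 5 do not.)

11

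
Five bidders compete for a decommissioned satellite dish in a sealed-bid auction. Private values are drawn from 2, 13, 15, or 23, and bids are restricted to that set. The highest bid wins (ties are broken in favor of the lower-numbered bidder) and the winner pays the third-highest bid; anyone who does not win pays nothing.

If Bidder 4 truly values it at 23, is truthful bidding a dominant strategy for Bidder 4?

Check each profile of the others' bids and compare truth against every alternative bid.
Others bid (2, 2, 2, 23): truth gives 21, best alternative gives 0.
Others bid (2, 2, 15, 2): truth gives 21, best alternative gives 0.
Others bid (2, 15, 2, 2): truth gives 21, best alternative gives 0.
Others bid (15, 2, 2, 2): truth gives 21, best alternative gives 0.
Others bid (2, 2, 13, 23): truth gives 10, best alternative gives 0.
Others bid (2, 2, 15, 13): truth gives 10, best alternative gives 0.
(Remaining 250 profiles checked similarly; truth is weakly best in each.)
In every case the truthful bid is at least as good as any alternative, so it is a dominant strategy.

Yes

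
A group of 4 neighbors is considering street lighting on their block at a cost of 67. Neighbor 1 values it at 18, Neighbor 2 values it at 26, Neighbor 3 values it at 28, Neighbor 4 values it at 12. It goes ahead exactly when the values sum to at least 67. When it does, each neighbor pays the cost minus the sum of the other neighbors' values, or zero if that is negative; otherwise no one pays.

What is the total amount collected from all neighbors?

21

Total value 84 ≥ cost 67, so it is built.
Neighbor 1: others sum to 66; max(0, 67 - 66) = 1.
Neighbor 2: others sum to 58; max(0, 67 - 58) = 9.
Neighbor 3: others sum to 56; max(0, 67 - 56) = 11.
Neighbor 4: others sum to 72; max(0, 67 - 72) = 0.
Total collected = 1 + 9 + 11 + 0 = 21.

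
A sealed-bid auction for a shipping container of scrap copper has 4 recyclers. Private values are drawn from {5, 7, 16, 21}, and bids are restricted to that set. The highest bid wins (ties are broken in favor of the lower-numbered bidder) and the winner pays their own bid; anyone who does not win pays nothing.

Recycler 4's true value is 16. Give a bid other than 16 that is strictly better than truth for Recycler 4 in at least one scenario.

Suppose Recycler 1 bids 5, Recycler 2 bids 5 and Recycler 3 bids 5.
Bid 16: wins, pays 16, utility 16 - 16 = 0.
Bid 7: wins, pays 7, utility 16 - 7 = 9.
So bidding 7 beats truth here (9 > 0).

7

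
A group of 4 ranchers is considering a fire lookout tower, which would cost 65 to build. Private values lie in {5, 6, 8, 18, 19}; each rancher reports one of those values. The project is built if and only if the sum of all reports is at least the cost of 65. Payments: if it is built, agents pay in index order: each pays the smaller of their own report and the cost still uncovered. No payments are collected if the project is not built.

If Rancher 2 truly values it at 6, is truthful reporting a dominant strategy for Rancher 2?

Yes

Check each profile of the others' reports and compare truth against every alternative report.
Others report (5, 5, 5): truth gives 0, best alternative gives 0.
Others report (5, 5, 6): truth gives 0, best alternative gives 0.
Others report (5, 5, 8): truth gives 0, best alternative gives 0.
Others report (5, 5, 18): truth gives 0, best alternative gives 0.
Others report (5, 5, 19): truth gives 0, best alternative gives 0.
Others report (5, 6, 5): truth gives 0, best alternative gives 0.
(Remaining 119 profiles checked similarly; truth is weakly best in each.)
In every case the truthful report is at least as good as any alternative, so it is a dominant strategy.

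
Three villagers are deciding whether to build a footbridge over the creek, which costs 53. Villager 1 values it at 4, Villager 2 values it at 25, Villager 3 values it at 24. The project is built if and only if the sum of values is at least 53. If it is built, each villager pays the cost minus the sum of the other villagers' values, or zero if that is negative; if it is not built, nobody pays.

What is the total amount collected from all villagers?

Total value 53 ≥ cost 53, so it is built.
Villager 1: others sum to 49; max(0, 53 - 49) = 4.
Villager 2: others sum to 28; max(0, 53 - 28) = 25.
Villager 3: others sum to 29; max(0, 53 - 29) = 24.
Total collected = 4 + 25 + 24 = 53.

53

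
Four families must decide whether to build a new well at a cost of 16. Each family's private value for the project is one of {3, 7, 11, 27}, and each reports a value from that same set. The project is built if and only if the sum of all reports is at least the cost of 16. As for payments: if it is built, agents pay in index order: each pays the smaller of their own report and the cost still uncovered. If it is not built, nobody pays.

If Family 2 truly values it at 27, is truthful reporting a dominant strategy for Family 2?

Consider the case where Family 1 reports 3, Family 3 reports 3 and Family 4 reports 3.
Truthful report 27: project built, pays 13, utility 27 - 13 = 14.
Report 7 instead: project built, pays 7, utility 27 - 7 = 20.
Since 20 > 14, reporting 7 is strictly better here, so truthful reporting is not dominant.

No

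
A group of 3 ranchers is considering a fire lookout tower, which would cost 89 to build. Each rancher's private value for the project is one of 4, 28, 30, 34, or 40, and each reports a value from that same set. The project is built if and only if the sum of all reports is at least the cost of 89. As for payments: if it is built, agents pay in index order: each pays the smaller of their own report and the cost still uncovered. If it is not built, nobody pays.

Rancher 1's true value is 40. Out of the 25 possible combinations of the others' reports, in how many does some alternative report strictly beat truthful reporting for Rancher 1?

16

Others report (28, 28): truth gives 0; report 34 gives 6 > 0. Violating.
Others report (28, 30): truth gives 0; report 34 gives 6 > 0. Violating.
Others report (28, 34): truth gives 0; report 28 gives 12 > 0. Violating.
Others report (28, 40): truth gives 0; report 28 gives 12 > 0. Violating.
Others report (4, 4): truth gives 0; no alternative beats it.
Others report (4, 28): truth gives 0; no alternative beats it.
(Checking all 25 profiles: 16 have a profitable deviation, 9 do not.)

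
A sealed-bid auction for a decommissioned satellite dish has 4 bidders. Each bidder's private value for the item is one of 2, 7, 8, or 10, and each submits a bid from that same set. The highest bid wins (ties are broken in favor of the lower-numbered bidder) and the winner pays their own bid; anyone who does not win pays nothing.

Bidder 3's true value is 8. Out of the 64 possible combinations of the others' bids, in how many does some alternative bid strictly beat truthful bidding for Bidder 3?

2

Others bid (2, 2, 2): truth gives 0; bid 7 gives 1 > 0. Violating.
Others bid (2, 2, 7): truth gives 0; bid 7 gives 1 > 0. Violating.
Others bid (2, 2, 8): truth gives 0; no alternative beats it.
Others bid (2, 2, 10): truth gives 0; no alternative beats it.
(Checking all 64 profiles: 2 have a profitable deviation, 62 do not.)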